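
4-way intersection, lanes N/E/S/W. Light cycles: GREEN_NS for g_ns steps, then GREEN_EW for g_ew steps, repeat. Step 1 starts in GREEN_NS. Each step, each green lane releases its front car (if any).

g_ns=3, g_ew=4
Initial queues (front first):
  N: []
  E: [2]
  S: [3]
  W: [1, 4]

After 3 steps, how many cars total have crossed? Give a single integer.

Answer: 1

Derivation:
Step 1 [NS]: N:empty,E:wait,S:car3-GO,W:wait | queues: N=0 E=1 S=0 W=2
Step 2 [NS]: N:empty,E:wait,S:empty,W:wait | queues: N=0 E=1 S=0 W=2
Step 3 [NS]: N:empty,E:wait,S:empty,W:wait | queues: N=0 E=1 S=0 W=2
Cars crossed by step 3: 1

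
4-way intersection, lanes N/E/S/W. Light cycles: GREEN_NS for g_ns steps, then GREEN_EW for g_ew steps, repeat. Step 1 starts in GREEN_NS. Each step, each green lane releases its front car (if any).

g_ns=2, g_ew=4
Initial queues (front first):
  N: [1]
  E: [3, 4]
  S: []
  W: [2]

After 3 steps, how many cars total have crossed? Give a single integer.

Step 1 [NS]: N:car1-GO,E:wait,S:empty,W:wait | queues: N=0 E=2 S=0 W=1
Step 2 [NS]: N:empty,E:wait,S:empty,W:wait | queues: N=0 E=2 S=0 W=1
Step 3 [EW]: N:wait,E:car3-GO,S:wait,W:car2-GO | queues: N=0 E=1 S=0 W=0
Cars crossed by step 3: 3

Answer: 3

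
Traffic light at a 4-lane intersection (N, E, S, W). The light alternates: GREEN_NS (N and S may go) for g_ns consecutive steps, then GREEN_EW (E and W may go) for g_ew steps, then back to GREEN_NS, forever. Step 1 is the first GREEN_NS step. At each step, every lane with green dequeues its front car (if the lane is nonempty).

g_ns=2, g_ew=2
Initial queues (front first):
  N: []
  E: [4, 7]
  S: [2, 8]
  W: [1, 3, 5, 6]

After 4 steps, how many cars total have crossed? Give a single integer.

Step 1 [NS]: N:empty,E:wait,S:car2-GO,W:wait | queues: N=0 E=2 S=1 W=4
Step 2 [NS]: N:empty,E:wait,S:car8-GO,W:wait | queues: N=0 E=2 S=0 W=4
Step 3 [EW]: N:wait,E:car4-GO,S:wait,W:car1-GO | queues: N=0 E=1 S=0 W=3
Step 4 [EW]: N:wait,E:car7-GO,S:wait,W:car3-GO | queues: N=0 E=0 S=0 W=2
Cars crossed by step 4: 6

Answer: 6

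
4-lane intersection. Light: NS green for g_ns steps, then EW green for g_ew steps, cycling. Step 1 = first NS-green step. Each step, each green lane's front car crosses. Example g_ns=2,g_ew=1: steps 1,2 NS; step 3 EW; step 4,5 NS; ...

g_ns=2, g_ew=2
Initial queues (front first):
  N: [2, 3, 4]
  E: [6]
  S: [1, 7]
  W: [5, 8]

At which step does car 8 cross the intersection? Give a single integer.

Step 1 [NS]: N:car2-GO,E:wait,S:car1-GO,W:wait | queues: N=2 E=1 S=1 W=2
Step 2 [NS]: N:car3-GO,E:wait,S:car7-GO,W:wait | queues: N=1 E=1 S=0 W=2
Step 3 [EW]: N:wait,E:car6-GO,S:wait,W:car5-GO | queues: N=1 E=0 S=0 W=1
Step 4 [EW]: N:wait,E:empty,S:wait,W:car8-GO | queues: N=1 E=0 S=0 W=0
Step 5 [NS]: N:car4-GO,E:wait,S:empty,W:wait | queues: N=0 E=0 S=0 W=0
Car 8 crosses at step 4

4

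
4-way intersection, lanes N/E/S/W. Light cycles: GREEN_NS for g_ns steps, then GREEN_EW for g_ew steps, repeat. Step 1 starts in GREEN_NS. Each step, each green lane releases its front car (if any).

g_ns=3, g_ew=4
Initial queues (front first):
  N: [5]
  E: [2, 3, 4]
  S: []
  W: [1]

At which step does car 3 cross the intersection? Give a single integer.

Step 1 [NS]: N:car5-GO,E:wait,S:empty,W:wait | queues: N=0 E=3 S=0 W=1
Step 2 [NS]: N:empty,E:wait,S:empty,W:wait | queues: N=0 E=3 S=0 W=1
Step 3 [NS]: N:empty,E:wait,S:empty,W:wait | queues: N=0 E=3 S=0 W=1
Step 4 [EW]: N:wait,E:car2-GO,S:wait,W:car1-GO | queues: N=0 E=2 S=0 W=0
Step 5 [EW]: N:wait,E:car3-GO,S:wait,W:empty | queues: N=0 E=1 S=0 W=0
Step 6 [EW]: N:wait,E:car4-GO,S:wait,W:empty | queues: N=0 E=0 S=0 W=0
Car 3 crosses at step 5

5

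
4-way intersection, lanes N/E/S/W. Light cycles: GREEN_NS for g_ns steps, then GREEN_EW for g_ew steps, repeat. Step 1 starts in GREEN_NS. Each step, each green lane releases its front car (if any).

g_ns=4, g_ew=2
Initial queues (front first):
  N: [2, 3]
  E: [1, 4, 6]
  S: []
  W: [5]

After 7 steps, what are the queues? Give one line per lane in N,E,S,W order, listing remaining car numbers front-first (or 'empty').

Step 1 [NS]: N:car2-GO,E:wait,S:empty,W:wait | queues: N=1 E=3 S=0 W=1
Step 2 [NS]: N:car3-GO,E:wait,S:empty,W:wait | queues: N=0 E=3 S=0 W=1
Step 3 [NS]: N:empty,E:wait,S:empty,W:wait | queues: N=0 E=3 S=0 W=1
Step 4 [NS]: N:empty,E:wait,S:empty,W:wait | queues: N=0 E=3 S=0 W=1
Step 5 [EW]: N:wait,E:car1-GO,S:wait,W:car5-GO | queues: N=0 E=2 S=0 W=0
Step 6 [EW]: N:wait,E:car4-GO,S:wait,W:empty | queues: N=0 E=1 S=0 W=0
Step 7 [NS]: N:empty,E:wait,S:empty,W:wait | queues: N=0 E=1 S=0 W=0

N: empty
E: 6
S: empty
W: empty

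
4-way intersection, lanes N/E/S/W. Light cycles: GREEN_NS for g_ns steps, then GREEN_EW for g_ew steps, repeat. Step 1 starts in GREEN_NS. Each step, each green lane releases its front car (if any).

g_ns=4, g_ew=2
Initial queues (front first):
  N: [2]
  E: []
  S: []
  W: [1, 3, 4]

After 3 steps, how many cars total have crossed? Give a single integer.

Answer: 1

Derivation:
Step 1 [NS]: N:car2-GO,E:wait,S:empty,W:wait | queues: N=0 E=0 S=0 W=3
Step 2 [NS]: N:empty,E:wait,S:empty,W:wait | queues: N=0 E=0 S=0 W=3
Step 3 [NS]: N:empty,E:wait,S:empty,W:wait | queues: N=0 E=0 S=0 W=3
Cars crossed by step 3: 1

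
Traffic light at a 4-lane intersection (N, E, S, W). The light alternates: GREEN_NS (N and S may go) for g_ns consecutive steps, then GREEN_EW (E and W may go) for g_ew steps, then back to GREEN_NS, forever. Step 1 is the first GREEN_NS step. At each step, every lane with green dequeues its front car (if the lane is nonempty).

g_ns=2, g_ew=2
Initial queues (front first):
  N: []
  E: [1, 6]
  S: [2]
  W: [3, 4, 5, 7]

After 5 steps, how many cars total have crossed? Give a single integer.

Answer: 5

Derivation:
Step 1 [NS]: N:empty,E:wait,S:car2-GO,W:wait | queues: N=0 E=2 S=0 W=4
Step 2 [NS]: N:empty,E:wait,S:empty,W:wait | queues: N=0 E=2 S=0 W=4
Step 3 [EW]: N:wait,E:car1-GO,S:wait,W:car3-GO | queues: N=0 E=1 S=0 W=3
Step 4 [EW]: N:wait,E:car6-GO,S:wait,W:car4-GO | queues: N=0 E=0 S=0 W=2
Step 5 [NS]: N:empty,E:wait,S:empty,W:wait | queues: N=0 E=0 S=0 W=2
Cars crossed by step 5: 5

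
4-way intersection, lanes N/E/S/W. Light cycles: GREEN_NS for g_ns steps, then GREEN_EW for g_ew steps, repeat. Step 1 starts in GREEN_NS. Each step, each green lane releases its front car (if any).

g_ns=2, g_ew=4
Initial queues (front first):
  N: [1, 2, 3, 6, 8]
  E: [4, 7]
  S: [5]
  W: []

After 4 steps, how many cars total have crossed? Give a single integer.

Answer: 5

Derivation:
Step 1 [NS]: N:car1-GO,E:wait,S:car5-GO,W:wait | queues: N=4 E=2 S=0 W=0
Step 2 [NS]: N:car2-GO,E:wait,S:empty,W:wait | queues: N=3 E=2 S=0 W=0
Step 3 [EW]: N:wait,E:car4-GO,S:wait,W:empty | queues: N=3 E=1 S=0 W=0
Step 4 [EW]: N:wait,E:car7-GO,S:wait,W:empty | queues: N=3 E=0 S=0 W=0
Cars crossed by step 4: 5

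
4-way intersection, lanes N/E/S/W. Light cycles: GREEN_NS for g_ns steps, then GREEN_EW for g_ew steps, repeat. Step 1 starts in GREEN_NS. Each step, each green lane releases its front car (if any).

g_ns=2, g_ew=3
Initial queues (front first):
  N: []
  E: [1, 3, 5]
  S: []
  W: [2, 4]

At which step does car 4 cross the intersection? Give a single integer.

Step 1 [NS]: N:empty,E:wait,S:empty,W:wait | queues: N=0 E=3 S=0 W=2
Step 2 [NS]: N:empty,E:wait,S:empty,W:wait | queues: N=0 E=3 S=0 W=2
Step 3 [EW]: N:wait,E:car1-GO,S:wait,W:car2-GO | queues: N=0 E=2 S=0 W=1
Step 4 [EW]: N:wait,E:car3-GO,S:wait,W:car4-GO | queues: N=0 E=1 S=0 W=0
Step 5 [EW]: N:wait,E:car5-GO,S:wait,W:empty | queues: N=0 E=0 S=0 W=0
Car 4 crosses at step 4

4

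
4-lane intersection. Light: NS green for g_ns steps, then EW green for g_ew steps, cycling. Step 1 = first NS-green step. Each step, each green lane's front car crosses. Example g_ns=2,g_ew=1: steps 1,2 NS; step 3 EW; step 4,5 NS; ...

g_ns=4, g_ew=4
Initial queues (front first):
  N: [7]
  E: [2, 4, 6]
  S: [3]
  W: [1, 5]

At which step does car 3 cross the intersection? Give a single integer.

Step 1 [NS]: N:car7-GO,E:wait,S:car3-GO,W:wait | queues: N=0 E=3 S=0 W=2
Step 2 [NS]: N:empty,E:wait,S:empty,W:wait | queues: N=0 E=3 S=0 W=2
Step 3 [NS]: N:empty,E:wait,S:empty,W:wait | queues: N=0 E=3 S=0 W=2
Step 4 [NS]: N:empty,E:wait,S:empty,W:wait | queues: N=0 E=3 S=0 W=2
Step 5 [EW]: N:wait,E:car2-GO,S:wait,W:car1-GO | queues: N=0 E=2 S=0 W=1
Step 6 [EW]: N:wait,E:car4-GO,S:wait,W:car5-GO | queues: N=0 E=1 S=0 W=0
Step 7 [EW]: N:wait,E:car6-GO,S:wait,W:empty | queues: N=0 E=0 S=0 W=0
Car 3 crosses at step 1

1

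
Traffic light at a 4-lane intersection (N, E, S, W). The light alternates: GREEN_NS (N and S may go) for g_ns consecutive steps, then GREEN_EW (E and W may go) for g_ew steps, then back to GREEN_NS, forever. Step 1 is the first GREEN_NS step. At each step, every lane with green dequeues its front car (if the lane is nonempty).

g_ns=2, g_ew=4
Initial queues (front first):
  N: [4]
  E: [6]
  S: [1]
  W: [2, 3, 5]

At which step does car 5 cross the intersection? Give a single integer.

Step 1 [NS]: N:car4-GO,E:wait,S:car1-GO,W:wait | queues: N=0 E=1 S=0 W=3
Step 2 [NS]: N:empty,E:wait,S:empty,W:wait | queues: N=0 E=1 S=0 W=3
Step 3 [EW]: N:wait,E:car6-GO,S:wait,W:car2-GO | queues: N=0 E=0 S=0 W=2
Step 4 [EW]: N:wait,E:empty,S:wait,W:car3-GO | queues: N=0 E=0 S=0 W=1
Step 5 [EW]: N:wait,E:empty,S:wait,W:car5-GO | queues: N=0 E=0 S=0 W=0
Car 5 crosses at step 5

5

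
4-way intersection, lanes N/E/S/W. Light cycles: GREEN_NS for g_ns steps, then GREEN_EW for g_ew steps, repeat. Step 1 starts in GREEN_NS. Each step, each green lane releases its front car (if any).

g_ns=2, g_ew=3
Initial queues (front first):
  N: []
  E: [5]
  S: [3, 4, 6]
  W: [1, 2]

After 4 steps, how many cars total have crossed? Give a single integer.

Answer: 5

Derivation:
Step 1 [NS]: N:empty,E:wait,S:car3-GO,W:wait | queues: N=0 E=1 S=2 W=2
Step 2 [NS]: N:empty,E:wait,S:car4-GO,W:wait | queues: N=0 E=1 S=1 W=2
Step 3 [EW]: N:wait,E:car5-GO,S:wait,W:car1-GO | queues: N=0 E=0 S=1 W=1
Step 4 [EW]: N:wait,E:empty,S:wait,W:car2-GO | queues: N=0 E=0 S=1 W=0
Cars crossed by step 4: 5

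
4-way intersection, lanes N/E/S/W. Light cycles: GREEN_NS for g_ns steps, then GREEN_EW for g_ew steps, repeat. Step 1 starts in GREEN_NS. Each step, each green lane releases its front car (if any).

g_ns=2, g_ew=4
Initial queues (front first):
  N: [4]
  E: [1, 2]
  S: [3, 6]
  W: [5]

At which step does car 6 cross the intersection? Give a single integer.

Step 1 [NS]: N:car4-GO,E:wait,S:car3-GO,W:wait | queues: N=0 E=2 S=1 W=1
Step 2 [NS]: N:empty,E:wait,S:car6-GO,W:wait | queues: N=0 E=2 S=0 W=1
Step 3 [EW]: N:wait,E:car1-GO,S:wait,W:car5-GO | queues: N=0 E=1 S=0 W=0
Step 4 [EW]: N:wait,E:car2-GO,S:wait,W:empty | queues: N=0 E=0 S=0 W=0
Car 6 crosses at step 2

2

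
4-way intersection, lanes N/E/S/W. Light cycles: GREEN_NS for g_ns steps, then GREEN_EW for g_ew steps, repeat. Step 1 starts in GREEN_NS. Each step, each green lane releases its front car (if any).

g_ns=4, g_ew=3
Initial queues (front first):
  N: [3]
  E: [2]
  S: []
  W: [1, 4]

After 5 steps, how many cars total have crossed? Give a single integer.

Step 1 [NS]: N:car3-GO,E:wait,S:empty,W:wait | queues: N=0 E=1 S=0 W=2
Step 2 [NS]: N:empty,E:wait,S:empty,W:wait | queues: N=0 E=1 S=0 W=2
Step 3 [NS]: N:empty,E:wait,S:empty,W:wait | queues: N=0 E=1 S=0 W=2
Step 4 [NS]: N:empty,E:wait,S:empty,W:wait | queues: N=0 E=1 S=0 W=2
Step 5 [EW]: N:wait,E:car2-GO,S:wait,W:car1-GO | queues: N=0 E=0 S=0 W=1
Cars crossed by step 5: 3

Answer: 3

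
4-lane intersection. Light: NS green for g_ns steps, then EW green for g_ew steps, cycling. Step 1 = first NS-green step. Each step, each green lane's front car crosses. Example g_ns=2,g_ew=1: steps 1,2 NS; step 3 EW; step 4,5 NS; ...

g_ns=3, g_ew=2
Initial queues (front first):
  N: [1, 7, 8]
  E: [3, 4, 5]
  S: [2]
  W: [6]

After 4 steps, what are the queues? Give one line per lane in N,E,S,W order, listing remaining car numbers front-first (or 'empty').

Step 1 [NS]: N:car1-GO,E:wait,S:car2-GO,W:wait | queues: N=2 E=3 S=0 W=1
Step 2 [NS]: N:car7-GO,E:wait,S:empty,W:wait | queues: N=1 E=3 S=0 W=1
Step 3 [NS]: N:car8-GO,E:wait,S:empty,W:wait | queues: N=0 E=3 S=0 W=1
Step 4 [EW]: N:wait,E:car3-GO,S:wait,W:car6-GO | queues: N=0 E=2 S=0 W=0

N: empty
E: 4 5
S: empty
W: empty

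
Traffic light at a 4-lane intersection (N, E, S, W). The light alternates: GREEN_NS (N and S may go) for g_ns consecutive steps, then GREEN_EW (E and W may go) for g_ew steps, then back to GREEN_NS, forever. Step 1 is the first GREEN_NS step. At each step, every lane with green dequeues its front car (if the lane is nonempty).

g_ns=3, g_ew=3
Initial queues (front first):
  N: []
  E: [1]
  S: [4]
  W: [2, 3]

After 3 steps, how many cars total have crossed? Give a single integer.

Step 1 [NS]: N:empty,E:wait,S:car4-GO,W:wait | queues: N=0 E=1 S=0 W=2
Step 2 [NS]: N:empty,E:wait,S:empty,W:wait | queues: N=0 E=1 S=0 W=2
Step 3 [NS]: N:empty,E:wait,S:empty,W:wait | queues: N=0 E=1 S=0 W=2
Cars crossed by step 3: 1

Answer: 1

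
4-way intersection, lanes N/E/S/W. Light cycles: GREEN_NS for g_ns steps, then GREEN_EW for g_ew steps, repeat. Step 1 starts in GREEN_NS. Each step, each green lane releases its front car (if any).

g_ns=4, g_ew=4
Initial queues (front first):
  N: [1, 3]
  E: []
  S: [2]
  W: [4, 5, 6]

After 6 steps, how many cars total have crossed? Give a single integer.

Step 1 [NS]: N:car1-GO,E:wait,S:car2-GO,W:wait | queues: N=1 E=0 S=0 W=3
Step 2 [NS]: N:car3-GO,E:wait,S:empty,W:wait | queues: N=0 E=0 S=0 W=3
Step 3 [NS]: N:empty,E:wait,S:empty,W:wait | queues: N=0 E=0 S=0 W=3
Step 4 [NS]: N:empty,E:wait,S:empty,W:wait | queues: N=0 E=0 S=0 W=3
Step 5 [EW]: N:wait,E:empty,S:wait,W:car4-GO | queues: N=0 E=0 S=0 W=2
Step 6 [EW]: N:wait,E:empty,S:wait,W:car5-GO | queues: N=0 E=0 S=0 W=1
Cars crossed by step 6: 5

Answer: 5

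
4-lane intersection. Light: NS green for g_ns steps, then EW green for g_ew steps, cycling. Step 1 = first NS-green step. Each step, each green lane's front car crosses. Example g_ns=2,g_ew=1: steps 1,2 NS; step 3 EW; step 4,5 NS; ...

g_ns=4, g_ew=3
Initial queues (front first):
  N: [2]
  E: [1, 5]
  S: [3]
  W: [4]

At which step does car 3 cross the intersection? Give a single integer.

Step 1 [NS]: N:car2-GO,E:wait,S:car3-GO,W:wait | queues: N=0 E=2 S=0 W=1
Step 2 [NS]: N:empty,E:wait,S:empty,W:wait | queues: N=0 E=2 S=0 W=1
Step 3 [NS]: N:empty,E:wait,S:empty,W:wait | queues: N=0 E=2 S=0 W=1
Step 4 [NS]: N:empty,E:wait,S:empty,W:wait | queues: N=0 E=2 S=0 W=1
Step 5 [EW]: N:wait,E:car1-GO,S:wait,W:car4-GO | queues: N=0 E=1 S=0 W=0
Step 6 [EW]: N:wait,E:car5-GO,S:wait,W:empty | queues: N=0 E=0 S=0 W=0
Car 3 crosses at step 1

1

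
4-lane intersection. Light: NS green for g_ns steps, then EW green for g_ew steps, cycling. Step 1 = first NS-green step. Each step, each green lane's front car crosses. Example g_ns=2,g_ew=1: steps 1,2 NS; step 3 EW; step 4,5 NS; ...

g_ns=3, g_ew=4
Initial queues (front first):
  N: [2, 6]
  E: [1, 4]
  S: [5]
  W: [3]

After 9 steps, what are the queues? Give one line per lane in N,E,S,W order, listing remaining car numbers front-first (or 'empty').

Step 1 [NS]: N:car2-GO,E:wait,S:car5-GO,W:wait | queues: N=1 E=2 S=0 W=1
Step 2 [NS]: N:car6-GO,E:wait,S:empty,W:wait | queues: N=0 E=2 S=0 W=1
Step 3 [NS]: N:empty,E:wait,S:empty,W:wait | queues: N=0 E=2 S=0 W=1
Step 4 [EW]: N:wait,E:car1-GO,S:wait,W:car3-GO | queues: N=0 E=1 S=0 W=0
Step 5 [EW]: N:wait,E:car4-GO,S:wait,W:empty | queues: N=0 E=0 S=0 W=0

N: empty
E: empty
S: empty
W: empty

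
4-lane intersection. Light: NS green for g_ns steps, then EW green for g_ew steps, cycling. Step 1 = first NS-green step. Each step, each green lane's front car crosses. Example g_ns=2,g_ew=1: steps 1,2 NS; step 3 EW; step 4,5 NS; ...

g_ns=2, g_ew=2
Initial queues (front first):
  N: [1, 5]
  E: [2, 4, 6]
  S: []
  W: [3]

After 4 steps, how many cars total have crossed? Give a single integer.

Step 1 [NS]: N:car1-GO,E:wait,S:empty,W:wait | queues: N=1 E=3 S=0 W=1
Step 2 [NS]: N:car5-GO,E:wait,S:empty,W:wait | queues: N=0 E=3 S=0 W=1
Step 3 [EW]: N:wait,E:car2-GO,S:wait,W:car3-GO | queues: N=0 E=2 S=0 W=0
Step 4 [EW]: N:wait,E:car4-GO,S:wait,W:empty | queues: N=0 E=1 S=0 W=0
Cars crossed by step 4: 5

Answer: 5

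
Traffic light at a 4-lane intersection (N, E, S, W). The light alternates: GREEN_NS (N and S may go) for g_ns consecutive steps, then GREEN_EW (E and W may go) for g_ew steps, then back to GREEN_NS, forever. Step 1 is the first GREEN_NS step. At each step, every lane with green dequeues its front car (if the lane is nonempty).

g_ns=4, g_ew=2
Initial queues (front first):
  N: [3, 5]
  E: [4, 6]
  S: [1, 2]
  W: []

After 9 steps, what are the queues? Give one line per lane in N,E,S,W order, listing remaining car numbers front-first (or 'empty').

Step 1 [NS]: N:car3-GO,E:wait,S:car1-GO,W:wait | queues: N=1 E=2 S=1 W=0
Step 2 [NS]: N:car5-GO,E:wait,S:car2-GO,W:wait | queues: N=0 E=2 S=0 W=0
Step 3 [NS]: N:empty,E:wait,S:empty,W:wait | queues: N=0 E=2 S=0 W=0
Step 4 [NS]: N:empty,E:wait,S:empty,W:wait | queues: N=0 E=2 S=0 W=0
Step 5 [EW]: N:wait,E:car4-GO,S:wait,W:empty | queues: N=0 E=1 S=0 W=0
Step 6 [EW]: N:wait,E:car6-GO,S:wait,W:empty | queues: N=0 E=0 S=0 W=0

N: empty
E: empty
S: empty
W: empty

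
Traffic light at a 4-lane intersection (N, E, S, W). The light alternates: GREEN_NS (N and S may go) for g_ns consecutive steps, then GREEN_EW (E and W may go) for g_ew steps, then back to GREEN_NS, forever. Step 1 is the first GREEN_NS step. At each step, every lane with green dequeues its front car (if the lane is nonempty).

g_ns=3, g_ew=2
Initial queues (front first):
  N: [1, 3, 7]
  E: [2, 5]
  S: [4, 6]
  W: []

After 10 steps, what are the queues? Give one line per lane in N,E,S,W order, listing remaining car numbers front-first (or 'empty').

Step 1 [NS]: N:car1-GO,E:wait,S:car4-GO,W:wait | queues: N=2 E=2 S=1 W=0
Step 2 [NS]: N:car3-GO,E:wait,S:car6-GO,W:wait | queues: N=1 E=2 S=0 W=0
Step 3 [NS]: N:car7-GO,E:wait,S:empty,W:wait | queues: N=0 E=2 S=0 W=0
Step 4 [EW]: N:wait,E:car2-GO,S:wait,W:empty | queues: N=0 E=1 S=0 W=0
Step 5 [EW]: N:wait,E:car5-GO,S:wait,W:empty | queues: N=0 E=0 S=0 W=0

N: empty
E: empty
S: empty
W: empty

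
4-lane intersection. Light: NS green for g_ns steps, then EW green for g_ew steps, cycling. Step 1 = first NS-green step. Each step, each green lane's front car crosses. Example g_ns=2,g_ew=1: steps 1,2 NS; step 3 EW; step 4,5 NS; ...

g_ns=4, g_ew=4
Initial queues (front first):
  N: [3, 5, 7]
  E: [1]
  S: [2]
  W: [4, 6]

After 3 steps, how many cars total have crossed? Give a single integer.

Step 1 [NS]: N:car3-GO,E:wait,S:car2-GO,W:wait | queues: N=2 E=1 S=0 W=2
Step 2 [NS]: N:car5-GO,E:wait,S:empty,W:wait | queues: N=1 E=1 S=0 W=2
Step 3 [NS]: N:car7-GO,E:wait,S:empty,W:wait | queues: N=0 E=1 S=0 W=2
Cars crossed by step 3: 4

Answer: 4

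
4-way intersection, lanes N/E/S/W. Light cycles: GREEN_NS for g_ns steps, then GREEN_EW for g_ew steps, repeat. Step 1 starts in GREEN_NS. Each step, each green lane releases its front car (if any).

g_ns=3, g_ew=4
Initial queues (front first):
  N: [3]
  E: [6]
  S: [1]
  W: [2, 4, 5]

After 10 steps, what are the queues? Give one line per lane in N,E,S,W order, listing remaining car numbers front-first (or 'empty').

Step 1 [NS]: N:car3-GO,E:wait,S:car1-GO,W:wait | queues: N=0 E=1 S=0 W=3
Step 2 [NS]: N:empty,E:wait,S:empty,W:wait | queues: N=0 E=1 S=0 W=3
Step 3 [NS]: N:empty,E:wait,S:empty,W:wait | queues: N=0 E=1 S=0 W=3
Step 4 [EW]: N:wait,E:car6-GO,S:wait,W:car2-GO | queues: N=0 E=0 S=0 W=2
Step 5 [EW]: N:wait,E:empty,S:wait,W:car4-GO | queues: N=0 E=0 S=0 W=1
Step 6 [EW]: N:wait,E:empty,S:wait,W:car5-GO | queues: N=0 E=0 S=0 W=0

N: empty
E: empty
S: empty
W: empty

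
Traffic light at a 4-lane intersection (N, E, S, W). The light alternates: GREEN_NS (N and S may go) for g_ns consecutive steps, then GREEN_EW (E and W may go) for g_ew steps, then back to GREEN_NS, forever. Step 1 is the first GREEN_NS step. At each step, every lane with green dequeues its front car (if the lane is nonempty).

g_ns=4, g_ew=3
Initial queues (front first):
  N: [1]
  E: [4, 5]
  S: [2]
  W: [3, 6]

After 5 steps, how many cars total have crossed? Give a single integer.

Step 1 [NS]: N:car1-GO,E:wait,S:car2-GO,W:wait | queues: N=0 E=2 S=0 W=2
Step 2 [NS]: N:empty,E:wait,S:empty,W:wait | queues: N=0 E=2 S=0 W=2
Step 3 [NS]: N:empty,E:wait,S:empty,W:wait | queues: N=0 E=2 S=0 W=2
Step 4 [NS]: N:empty,E:wait,S:empty,W:wait | queues: N=0 E=2 S=0 W=2
Step 5 [EW]: N:wait,E:car4-GO,S:wait,W:car3-GO | queues: N=0 E=1 S=0 W=1
Cars crossed by step 5: 4

Answer: 4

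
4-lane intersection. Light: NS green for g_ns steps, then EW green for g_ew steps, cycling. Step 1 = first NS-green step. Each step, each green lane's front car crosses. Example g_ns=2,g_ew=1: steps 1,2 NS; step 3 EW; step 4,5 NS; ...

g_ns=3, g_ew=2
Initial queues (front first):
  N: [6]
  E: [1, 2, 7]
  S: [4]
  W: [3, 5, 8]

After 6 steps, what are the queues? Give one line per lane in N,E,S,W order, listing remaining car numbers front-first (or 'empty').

Step 1 [NS]: N:car6-GO,E:wait,S:car4-GO,W:wait | queues: N=0 E=3 S=0 W=3
Step 2 [NS]: N:empty,E:wait,S:empty,W:wait | queues: N=0 E=3 S=0 W=3
Step 3 [NS]: N:empty,E:wait,S:empty,W:wait | queues: N=0 E=3 S=0 W=3
Step 4 [EW]: N:wait,E:car1-GO,S:wait,W:car3-GO | queues: N=0 E=2 S=0 W=2
Step 5 [EW]: N:wait,E:car2-GO,S:wait,W:car5-GO | queues: N=0 E=1 S=0 W=1
Step 6 [NS]: N:empty,E:wait,S:empty,W:wait | queues: N=0 E=1 S=0 W=1

N: empty
E: 7
S: empty
W: 8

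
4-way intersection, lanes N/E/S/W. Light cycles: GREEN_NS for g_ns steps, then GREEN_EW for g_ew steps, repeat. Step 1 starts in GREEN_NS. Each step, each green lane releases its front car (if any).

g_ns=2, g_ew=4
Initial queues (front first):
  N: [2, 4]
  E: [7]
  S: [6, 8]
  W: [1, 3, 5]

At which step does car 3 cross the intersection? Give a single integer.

Step 1 [NS]: N:car2-GO,E:wait,S:car6-GO,W:wait | queues: N=1 E=1 S=1 W=3
Step 2 [NS]: N:car4-GO,E:wait,S:car8-GO,W:wait | queues: N=0 E=1 S=0 W=3
Step 3 [EW]: N:wait,E:car7-GO,S:wait,W:car1-GO | queues: N=0 E=0 S=0 W=2
Step 4 [EW]: N:wait,E:empty,S:wait,W:car3-GO | queues: N=0 E=0 S=0 W=1
Step 5 [EW]: N:wait,E:empty,S:wait,W:car5-GO | queues: N=0 E=0 S=0 W=0
Car 3 crosses at step 4

4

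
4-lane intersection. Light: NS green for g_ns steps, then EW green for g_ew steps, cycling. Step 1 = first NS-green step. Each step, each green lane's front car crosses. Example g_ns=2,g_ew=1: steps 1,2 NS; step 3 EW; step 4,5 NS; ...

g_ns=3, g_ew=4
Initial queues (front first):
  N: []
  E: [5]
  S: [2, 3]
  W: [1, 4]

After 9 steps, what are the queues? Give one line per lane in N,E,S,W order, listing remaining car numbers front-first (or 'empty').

Step 1 [NS]: N:empty,E:wait,S:car2-GO,W:wait | queues: N=0 E=1 S=1 W=2
Step 2 [NS]: N:empty,E:wait,S:car3-GO,W:wait | queues: N=0 E=1 S=0 W=2
Step 3 [NS]: N:empty,E:wait,S:empty,W:wait | queues: N=0 E=1 S=0 W=2
Step 4 [EW]: N:wait,E:car5-GO,S:wait,W:car1-GO | queues: N=0 E=0 S=0 W=1
Step 5 [EW]: N:wait,E:empty,S:wait,W:car4-GO | queues: N=0 E=0 S=0 W=0

N: empty
E: empty
S: empty
W: empty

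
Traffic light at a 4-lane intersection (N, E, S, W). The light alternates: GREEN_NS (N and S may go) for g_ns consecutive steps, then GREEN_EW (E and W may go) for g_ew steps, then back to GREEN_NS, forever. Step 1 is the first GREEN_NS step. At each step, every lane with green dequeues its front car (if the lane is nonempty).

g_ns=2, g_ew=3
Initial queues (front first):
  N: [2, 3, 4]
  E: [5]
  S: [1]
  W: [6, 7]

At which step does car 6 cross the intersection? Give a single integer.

Step 1 [NS]: N:car2-GO,E:wait,S:car1-GO,W:wait | queues: N=2 E=1 S=0 W=2
Step 2 [NS]: N:car3-GO,E:wait,S:empty,W:wait | queues: N=1 E=1 S=0 W=2
Step 3 [EW]: N:wait,E:car5-GO,S:wait,W:car6-GO | queues: N=1 E=0 S=0 W=1
Step 4 [EW]: N:wait,E:empty,S:wait,W:car7-GO | queues: N=1 E=0 S=0 W=0
Step 5 [EW]: N:wait,E:empty,S:wait,W:empty | queues: N=1 E=0 S=0 W=0
Step 6 [NS]: N:car4-GO,E:wait,S:empty,W:wait | queues: N=0 E=0 S=0 W=0
Car 6 crosses at step 3

3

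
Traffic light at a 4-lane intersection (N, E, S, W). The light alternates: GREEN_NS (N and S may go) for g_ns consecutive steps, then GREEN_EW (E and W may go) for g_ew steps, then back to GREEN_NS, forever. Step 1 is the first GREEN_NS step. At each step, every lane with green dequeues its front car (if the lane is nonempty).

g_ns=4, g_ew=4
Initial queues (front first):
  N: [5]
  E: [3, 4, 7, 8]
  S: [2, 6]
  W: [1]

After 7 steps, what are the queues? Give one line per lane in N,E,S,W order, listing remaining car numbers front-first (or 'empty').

Step 1 [NS]: N:car5-GO,E:wait,S:car2-GO,W:wait | queues: N=0 E=4 S=1 W=1
Step 2 [NS]: N:empty,E:wait,S:car6-GO,W:wait | queues: N=0 E=4 S=0 W=1
Step 3 [NS]: N:empty,E:wait,S:empty,W:wait | queues: N=0 E=4 S=0 W=1
Step 4 [NS]: N:empty,E:wait,S:empty,W:wait | queues: N=0 E=4 S=0 W=1
Step 5 [EW]: N:wait,E:car3-GO,S:wait,W:car1-GO | queues: N=0 E=3 S=0 W=0
Step 6 [EW]: N:wait,E:car4-GO,S:wait,W:empty | queues: N=0 E=2 S=0 W=0
Step 7 [EW]: N:wait,E:car7-GO,S:wait,W:empty | queues: N=0 E=1 S=0 W=0

N: empty
E: 8
S: empty
W: empty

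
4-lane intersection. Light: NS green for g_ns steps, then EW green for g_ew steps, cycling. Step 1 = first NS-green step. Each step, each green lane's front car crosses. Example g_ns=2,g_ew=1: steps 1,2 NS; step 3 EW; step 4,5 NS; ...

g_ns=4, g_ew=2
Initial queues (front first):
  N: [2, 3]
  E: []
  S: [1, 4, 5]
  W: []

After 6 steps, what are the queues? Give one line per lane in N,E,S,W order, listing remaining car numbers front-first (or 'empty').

Step 1 [NS]: N:car2-GO,E:wait,S:car1-GO,W:wait | queues: N=1 E=0 S=2 W=0
Step 2 [NS]: N:car3-GO,E:wait,S:car4-GO,W:wait | queues: N=0 E=0 S=1 W=0
Step 3 [NS]: N:empty,E:wait,S:car5-GO,W:wait | queues: N=0 E=0 S=0 W=0

N: empty
E: empty
S: empty
W: empty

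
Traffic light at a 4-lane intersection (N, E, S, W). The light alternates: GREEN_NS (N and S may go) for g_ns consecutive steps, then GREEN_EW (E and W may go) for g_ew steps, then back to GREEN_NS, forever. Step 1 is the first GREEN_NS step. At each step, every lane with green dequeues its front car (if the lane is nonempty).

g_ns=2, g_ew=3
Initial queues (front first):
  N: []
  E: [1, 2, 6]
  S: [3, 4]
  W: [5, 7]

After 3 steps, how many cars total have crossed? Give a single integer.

Step 1 [NS]: N:empty,E:wait,S:car3-GO,W:wait | queues: N=0 E=3 S=1 W=2
Step 2 [NS]: N:empty,E:wait,S:car4-GO,W:wait | queues: N=0 E=3 S=0 W=2
Step 3 [EW]: N:wait,E:car1-GO,S:wait,W:car5-GO | queues: N=0 E=2 S=0 W=1
Cars crossed by step 3: 4

Answer: 4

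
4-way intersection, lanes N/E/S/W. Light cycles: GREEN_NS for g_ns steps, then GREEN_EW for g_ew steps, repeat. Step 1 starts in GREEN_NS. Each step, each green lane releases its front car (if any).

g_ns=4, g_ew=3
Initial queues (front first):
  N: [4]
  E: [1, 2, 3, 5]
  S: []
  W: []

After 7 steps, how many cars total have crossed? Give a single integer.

Step 1 [NS]: N:car4-GO,E:wait,S:empty,W:wait | queues: N=0 E=4 S=0 W=0
Step 2 [NS]: N:empty,E:wait,S:empty,W:wait | queues: N=0 E=4 S=0 W=0
Step 3 [NS]: N:empty,E:wait,S:empty,W:wait | queues: N=0 E=4 S=0 W=0
Step 4 [NS]: N:empty,E:wait,S:empty,W:wait | queues: N=0 E=4 S=0 W=0
Step 5 [EW]: N:wait,E:car1-GO,S:wait,W:empty | queues: N=0 E=3 S=0 W=0
Step 6 [EW]: N:wait,E:car2-GO,S:wait,W:empty | queues: N=0 E=2 S=0 W=0
Step 7 [EW]: N:wait,E:car3-GO,S:wait,W:empty | queues: N=0 E=1 S=0 W=0
Cars crossed by step 7: 4

Answer: 4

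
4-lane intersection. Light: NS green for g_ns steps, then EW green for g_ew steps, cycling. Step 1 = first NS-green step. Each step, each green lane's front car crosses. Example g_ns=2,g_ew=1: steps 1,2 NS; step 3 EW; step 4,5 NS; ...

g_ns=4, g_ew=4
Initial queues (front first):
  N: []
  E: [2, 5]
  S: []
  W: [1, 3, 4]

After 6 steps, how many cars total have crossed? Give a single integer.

Step 1 [NS]: N:empty,E:wait,S:empty,W:wait | queues: N=0 E=2 S=0 W=3
Step 2 [NS]: N:empty,E:wait,S:empty,W:wait | queues: N=0 E=2 S=0 W=3
Step 3 [NS]: N:empty,E:wait,S:empty,W:wait | queues: N=0 E=2 S=0 W=3
Step 4 [NS]: N:empty,E:wait,S:empty,W:wait | queues: N=0 E=2 S=0 W=3
Step 5 [EW]: N:wait,E:car2-GO,S:wait,W:car1-GO | queues: N=0 E=1 S=0 W=2
Step 6 [EW]: N:wait,E:car5-GO,S:wait,W:car3-GO | queues: N=0 E=0 S=0 W=1
Cars crossed by step 6: 4

Answer: 4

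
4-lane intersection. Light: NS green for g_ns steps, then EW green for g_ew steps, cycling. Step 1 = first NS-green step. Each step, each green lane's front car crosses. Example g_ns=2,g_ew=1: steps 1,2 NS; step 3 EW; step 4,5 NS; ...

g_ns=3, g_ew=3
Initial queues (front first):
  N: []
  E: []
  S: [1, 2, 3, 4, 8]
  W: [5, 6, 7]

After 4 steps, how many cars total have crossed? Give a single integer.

Step 1 [NS]: N:empty,E:wait,S:car1-GO,W:wait | queues: N=0 E=0 S=4 W=3
Step 2 [NS]: N:empty,E:wait,S:car2-GO,W:wait | queues: N=0 E=0 S=3 W=3
Step 3 [NS]: N:empty,E:wait,S:car3-GO,W:wait | queues: N=0 E=0 S=2 W=3
Step 4 [EW]: N:wait,E:empty,S:wait,W:car5-GO | queues: N=0 E=0 S=2 W=2
Cars crossed by step 4: 4

Answer: 4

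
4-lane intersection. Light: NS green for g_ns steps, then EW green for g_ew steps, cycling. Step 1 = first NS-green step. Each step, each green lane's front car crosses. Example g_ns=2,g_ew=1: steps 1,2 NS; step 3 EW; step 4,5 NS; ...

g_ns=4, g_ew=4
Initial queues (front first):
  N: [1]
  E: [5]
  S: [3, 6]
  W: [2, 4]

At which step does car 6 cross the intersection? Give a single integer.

Step 1 [NS]: N:car1-GO,E:wait,S:car3-GO,W:wait | queues: N=0 E=1 S=1 W=2
Step 2 [NS]: N:empty,E:wait,S:car6-GO,W:wait | queues: N=0 E=1 S=0 W=2
Step 3 [NS]: N:empty,E:wait,S:empty,W:wait | queues: N=0 E=1 S=0 W=2
Step 4 [NS]: N:empty,E:wait,S:empty,W:wait | queues: N=0 E=1 S=0 W=2
Step 5 [EW]: N:wait,E:car5-GO,S:wait,W:car2-GO | queues: N=0 E=0 S=0 W=1
Step 6 [EW]: N:wait,E:empty,S:wait,W:car4-GO | queues: N=0 E=0 S=0 W=0
Car 6 crosses at step 2

2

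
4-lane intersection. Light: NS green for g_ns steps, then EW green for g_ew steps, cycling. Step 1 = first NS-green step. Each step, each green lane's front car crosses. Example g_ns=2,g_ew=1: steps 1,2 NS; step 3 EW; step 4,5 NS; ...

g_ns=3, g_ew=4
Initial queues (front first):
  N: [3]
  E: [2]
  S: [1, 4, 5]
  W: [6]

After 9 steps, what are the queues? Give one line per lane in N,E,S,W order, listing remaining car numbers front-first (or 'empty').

Step 1 [NS]: N:car3-GO,E:wait,S:car1-GO,W:wait | queues: N=0 E=1 S=2 W=1
Step 2 [NS]: N:empty,E:wait,S:car4-GO,W:wait | queues: N=0 E=1 S=1 W=1
Step 3 [NS]: N:empty,E:wait,S:car5-GO,W:wait | queues: N=0 E=1 S=0 W=1
Step 4 [EW]: N:wait,E:car2-GO,S:wait,W:car6-GO | queues: N=0 E=0 S=0 W=0

N: empty
E: empty
S: empty
W: empty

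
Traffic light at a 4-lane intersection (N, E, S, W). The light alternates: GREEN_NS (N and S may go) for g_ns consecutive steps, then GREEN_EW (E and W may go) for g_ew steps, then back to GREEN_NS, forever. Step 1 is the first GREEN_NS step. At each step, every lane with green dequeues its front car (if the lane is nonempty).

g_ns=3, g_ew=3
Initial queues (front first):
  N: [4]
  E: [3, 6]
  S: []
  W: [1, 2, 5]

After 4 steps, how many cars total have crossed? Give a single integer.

Step 1 [NS]: N:car4-GO,E:wait,S:empty,W:wait | queues: N=0 E=2 S=0 W=3
Step 2 [NS]: N:empty,E:wait,S:empty,W:wait | queues: N=0 E=2 S=0 W=3
Step 3 [NS]: N:empty,E:wait,S:empty,W:wait | queues: N=0 E=2 S=0 W=3
Step 4 [EW]: N:wait,E:car3-GO,S:wait,W:car1-GO | queues: N=0 E=1 S=0 W=2
Cars crossed by step 4: 3

Answer: 3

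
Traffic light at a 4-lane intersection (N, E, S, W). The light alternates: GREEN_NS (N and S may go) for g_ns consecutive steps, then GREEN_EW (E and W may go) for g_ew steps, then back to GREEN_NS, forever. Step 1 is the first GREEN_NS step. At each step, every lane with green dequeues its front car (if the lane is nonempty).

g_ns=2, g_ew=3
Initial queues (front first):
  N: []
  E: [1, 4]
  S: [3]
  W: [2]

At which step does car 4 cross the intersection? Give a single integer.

Step 1 [NS]: N:empty,E:wait,S:car3-GO,W:wait | queues: N=0 E=2 S=0 W=1
Step 2 [NS]: N:empty,E:wait,S:empty,W:wait | queues: N=0 E=2 S=0 W=1
Step 3 [EW]: N:wait,E:car1-GO,S:wait,W:car2-GO | queues: N=0 E=1 S=0 W=0
Step 4 [EW]: N:wait,E:car4-GO,S:wait,W:empty | queues: N=0 E=0 S=0 W=0
Car 4 crosses at step 4

4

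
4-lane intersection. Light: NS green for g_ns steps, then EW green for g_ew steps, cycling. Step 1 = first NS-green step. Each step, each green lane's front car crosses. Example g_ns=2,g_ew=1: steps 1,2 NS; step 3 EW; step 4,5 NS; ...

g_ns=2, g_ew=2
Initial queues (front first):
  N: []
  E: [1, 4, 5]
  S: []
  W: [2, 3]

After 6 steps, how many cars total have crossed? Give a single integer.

Answer: 4

Derivation:
Step 1 [NS]: N:empty,E:wait,S:empty,W:wait | queues: N=0 E=3 S=0 W=2
Step 2 [NS]: N:empty,E:wait,S:empty,W:wait | queues: N=0 E=3 S=0 W=2
Step 3 [EW]: N:wait,E:car1-GO,S:wait,W:car2-GO | queues: N=0 E=2 S=0 W=1
Step 4 [EW]: N:wait,E:car4-GO,S:wait,W:car3-GO | queues: N=0 E=1 S=0 W=0
Step 5 [NS]: N:empty,E:wait,S:empty,W:wait | queues: N=0 E=1 S=0 W=0
Step 6 [NS]: N:empty,E:wait,S:empty,W:wait | queues: N=0 E=1 S=0 W=0
Cars crossed by step 6: 4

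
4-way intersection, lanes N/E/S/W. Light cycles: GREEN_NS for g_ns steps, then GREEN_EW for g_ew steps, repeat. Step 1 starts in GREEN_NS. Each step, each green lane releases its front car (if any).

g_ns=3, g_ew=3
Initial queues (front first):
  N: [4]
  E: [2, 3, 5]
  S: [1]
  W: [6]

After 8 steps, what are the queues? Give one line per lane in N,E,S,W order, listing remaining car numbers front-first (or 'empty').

Step 1 [NS]: N:car4-GO,E:wait,S:car1-GO,W:wait | queues: N=0 E=3 S=0 W=1
Step 2 [NS]: N:empty,E:wait,S:empty,W:wait | queues: N=0 E=3 S=0 W=1
Step 3 [NS]: N:empty,E:wait,S:empty,W:wait | queues: N=0 E=3 S=0 W=1
Step 4 [EW]: N:wait,E:car2-GO,S:wait,W:car6-GO | queues: N=0 E=2 S=0 W=0
Step 5 [EW]: N:wait,E:car3-GO,S:wait,W:empty | queues: N=0 E=1 S=0 W=0
Step 6 [EW]: N:wait,E:car5-GO,S:wait,W:empty | queues: N=0 E=0 S=0 W=0

N: empty
E: empty
S: empty
W: empty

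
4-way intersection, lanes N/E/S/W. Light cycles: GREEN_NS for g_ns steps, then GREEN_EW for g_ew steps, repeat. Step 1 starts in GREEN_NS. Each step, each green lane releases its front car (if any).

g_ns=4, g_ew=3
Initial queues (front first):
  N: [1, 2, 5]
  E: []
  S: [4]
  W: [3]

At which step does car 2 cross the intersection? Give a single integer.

Step 1 [NS]: N:car1-GO,E:wait,S:car4-GO,W:wait | queues: N=2 E=0 S=0 W=1
Step 2 [NS]: N:car2-GO,E:wait,S:empty,W:wait | queues: N=1 E=0 S=0 W=1
Step 3 [NS]: N:car5-GO,E:wait,S:empty,W:wait | queues: N=0 E=0 S=0 W=1
Step 4 [NS]: N:empty,E:wait,S:empty,W:wait | queues: N=0 E=0 S=0 W=1
Step 5 [EW]: N:wait,E:empty,S:wait,W:car3-GO | queues: N=0 E=0 S=0 W=0
Car 2 crosses at step 2

2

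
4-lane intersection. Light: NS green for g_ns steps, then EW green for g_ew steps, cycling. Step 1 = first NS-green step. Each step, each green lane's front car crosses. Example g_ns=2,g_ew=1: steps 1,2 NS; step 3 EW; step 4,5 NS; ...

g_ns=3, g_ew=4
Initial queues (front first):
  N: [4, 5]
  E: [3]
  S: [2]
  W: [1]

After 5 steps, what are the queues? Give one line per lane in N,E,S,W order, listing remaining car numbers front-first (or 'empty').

Step 1 [NS]: N:car4-GO,E:wait,S:car2-GO,W:wait | queues: N=1 E=1 S=0 W=1
Step 2 [NS]: N:car5-GO,E:wait,S:empty,W:wait | queues: N=0 E=1 S=0 W=1
Step 3 [NS]: N:empty,E:wait,S:empty,W:wait | queues: N=0 E=1 S=0 W=1
Step 4 [EW]: N:wait,E:car3-GO,S:wait,W:car1-GO | queues: N=0 E=0 S=0 W=0

N: empty
E: empty
S: empty
W: empty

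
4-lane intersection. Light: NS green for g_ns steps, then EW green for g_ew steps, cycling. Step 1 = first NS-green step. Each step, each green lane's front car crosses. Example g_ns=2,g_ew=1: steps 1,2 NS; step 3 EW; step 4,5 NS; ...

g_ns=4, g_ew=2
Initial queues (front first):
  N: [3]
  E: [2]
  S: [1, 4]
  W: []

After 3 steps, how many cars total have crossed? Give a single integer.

Step 1 [NS]: N:car3-GO,E:wait,S:car1-GO,W:wait | queues: N=0 E=1 S=1 W=0
Step 2 [NS]: N:empty,E:wait,S:car4-GO,W:wait | queues: N=0 E=1 S=0 W=0
Step 3 [NS]: N:empty,E:wait,S:empty,W:wait | queues: N=0 E=1 S=0 W=0
Cars crossed by step 3: 3

Answer: 3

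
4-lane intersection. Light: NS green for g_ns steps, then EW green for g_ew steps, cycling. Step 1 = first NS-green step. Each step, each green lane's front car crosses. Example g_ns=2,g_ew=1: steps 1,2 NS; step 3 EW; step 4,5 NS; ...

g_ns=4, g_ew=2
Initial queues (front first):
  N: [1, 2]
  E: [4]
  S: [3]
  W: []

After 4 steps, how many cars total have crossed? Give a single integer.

Step 1 [NS]: N:car1-GO,E:wait,S:car3-GO,W:wait | queues: N=1 E=1 S=0 W=0
Step 2 [NS]: N:car2-GO,E:wait,S:empty,W:wait | queues: N=0 E=1 S=0 W=0
Step 3 [NS]: N:empty,E:wait,S:empty,W:wait | queues: N=0 E=1 S=0 W=0
Step 4 [NS]: N:empty,E:wait,S:empty,W:wait | queues: N=0 E=1 S=0 W=0
Cars crossed by step 4: 3

Answer: 3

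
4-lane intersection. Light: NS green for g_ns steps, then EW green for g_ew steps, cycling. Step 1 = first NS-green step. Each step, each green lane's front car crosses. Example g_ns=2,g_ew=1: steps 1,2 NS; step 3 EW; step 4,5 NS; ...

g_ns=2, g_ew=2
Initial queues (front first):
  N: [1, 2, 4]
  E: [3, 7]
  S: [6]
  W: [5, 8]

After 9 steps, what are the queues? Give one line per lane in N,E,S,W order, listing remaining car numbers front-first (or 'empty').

Step 1 [NS]: N:car1-GO,E:wait,S:car6-GO,W:wait | queues: N=2 E=2 S=0 W=2
Step 2 [NS]: N:car2-GO,E:wait,S:empty,W:wait | queues: N=1 E=2 S=0 W=2
Step 3 [EW]: N:wait,E:car3-GO,S:wait,W:car5-GO | queues: N=1 E=1 S=0 W=1
Step 4 [EW]: N:wait,E:car7-GO,S:wait,W:car8-GO | queues: N=1 E=0 S=0 W=0
Step 5 [NS]: N:car4-GO,E:wait,S:empty,W:wait | queues: N=0 E=0 S=0 W=0

N: empty
E: empty
S: empty
W: empty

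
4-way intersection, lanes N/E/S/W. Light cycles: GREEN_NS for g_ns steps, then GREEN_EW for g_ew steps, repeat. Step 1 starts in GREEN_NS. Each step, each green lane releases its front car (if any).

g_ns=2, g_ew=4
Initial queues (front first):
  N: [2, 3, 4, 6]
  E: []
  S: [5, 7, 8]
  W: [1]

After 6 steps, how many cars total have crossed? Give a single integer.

Answer: 5

Derivation:
Step 1 [NS]: N:car2-GO,E:wait,S:car5-GO,W:wait | queues: N=3 E=0 S=2 W=1
Step 2 [NS]: N:car3-GO,E:wait,S:car7-GO,W:wait | queues: N=2 E=0 S=1 W=1
Step 3 [EW]: N:wait,E:empty,S:wait,W:car1-GO | queues: N=2 E=0 S=1 W=0
Step 4 [EW]: N:wait,E:empty,S:wait,W:empty | queues: N=2 E=0 S=1 W=0
Step 5 [EW]: N:wait,E:empty,S:wait,W:empty | queues: N=2 E=0 S=1 W=0
Step 6 [EW]: N:wait,E:empty,S:wait,W:empty | queues: N=2 E=0 S=1 W=0
Cars crossed by step 6: 5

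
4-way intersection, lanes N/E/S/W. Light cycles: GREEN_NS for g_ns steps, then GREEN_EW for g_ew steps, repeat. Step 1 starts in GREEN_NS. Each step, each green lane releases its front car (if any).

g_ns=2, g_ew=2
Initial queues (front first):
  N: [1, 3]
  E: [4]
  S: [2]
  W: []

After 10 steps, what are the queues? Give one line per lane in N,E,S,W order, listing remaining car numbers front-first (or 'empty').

Step 1 [NS]: N:car1-GO,E:wait,S:car2-GO,W:wait | queues: N=1 E=1 S=0 W=0
Step 2 [NS]: N:car3-GO,E:wait,S:empty,W:wait | queues: N=0 E=1 S=0 W=0
Step 3 [EW]: N:wait,E:car4-GO,S:wait,W:empty | queues: N=0 E=0 S=0 W=0

N: empty
E: empty
S: empty
W: empty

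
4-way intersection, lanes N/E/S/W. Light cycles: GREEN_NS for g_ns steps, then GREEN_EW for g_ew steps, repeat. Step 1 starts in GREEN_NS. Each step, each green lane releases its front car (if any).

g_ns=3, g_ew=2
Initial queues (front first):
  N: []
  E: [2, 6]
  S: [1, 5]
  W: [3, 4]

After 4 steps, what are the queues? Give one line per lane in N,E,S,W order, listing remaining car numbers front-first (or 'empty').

Step 1 [NS]: N:empty,E:wait,S:car1-GO,W:wait | queues: N=0 E=2 S=1 W=2
Step 2 [NS]: N:empty,E:wait,S:car5-GO,W:wait | queues: N=0 E=2 S=0 W=2
Step 3 [NS]: N:empty,E:wait,S:empty,W:wait | queues: N=0 E=2 S=0 W=2
Step 4 [EW]: N:wait,E:car2-GO,S:wait,W:car3-GO | queues: N=0 E=1 S=0 W=1

N: empty
E: 6
S: empty
W: 4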